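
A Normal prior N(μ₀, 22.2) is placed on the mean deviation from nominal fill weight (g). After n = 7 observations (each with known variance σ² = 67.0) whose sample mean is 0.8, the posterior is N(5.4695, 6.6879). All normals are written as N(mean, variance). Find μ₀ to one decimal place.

μ₀ = 16.3

With known observation variance, the Normal–Normal posterior has precision τ_n = τ₀ + n/σ² and mean μ_n = (τ₀μ₀ + (n/σ²)x̄)/τ_n.
Here τ₀ = 1/22.2 = 0.045045 and τ_data = 7/67.0 = 0.104478, so τ_n = 0.149523.
Rearranging for μ₀: μ₀ = (μ_n·τ_n − τ_data·x̄)/τ₀ = (5.4695·0.149523 − 0.104478·0.8) / 0.045045 = 0.734234/0.045045 ≈ 16.3.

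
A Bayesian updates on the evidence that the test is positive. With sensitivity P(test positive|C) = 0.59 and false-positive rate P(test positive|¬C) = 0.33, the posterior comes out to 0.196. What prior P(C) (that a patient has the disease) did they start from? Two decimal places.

In odds form, posterior odds = prior odds × likelihood ratio, so prior odds = posterior odds ÷ LR.
Posterior odds = 0.196/(1−0.196) = 0.2438. LR = 0.59/0.33 = 1.7879.
Prior odds = 0.2438/1.7879 = 0.1364, so P(C) = 0.1364/(1+0.1364) ≈ 0.12.

P(C) = 0.12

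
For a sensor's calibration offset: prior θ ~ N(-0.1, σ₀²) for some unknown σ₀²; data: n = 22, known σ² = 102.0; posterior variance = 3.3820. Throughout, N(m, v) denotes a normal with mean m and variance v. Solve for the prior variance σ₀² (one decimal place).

Posterior precision equals prior precision plus data precision: 1/σ_n² = 1/σ₀² + n/σ².
So 1/σ₀² = 1/3.3820 − 22/102.0 = 0.295683 − 0.215686 = 0.079997.
Hence σ₀² = 1/0.079997 ≈ 12.5.

σ₀² = 12.5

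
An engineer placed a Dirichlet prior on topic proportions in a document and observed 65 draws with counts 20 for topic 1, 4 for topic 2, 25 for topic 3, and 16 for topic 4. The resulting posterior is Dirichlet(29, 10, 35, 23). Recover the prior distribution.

For a Dirichlet(α) prior with multinomial counts c, the posterior is Dirichlet(α + c) componentwise.
Subtract each count from the matching posterior parameter: 29−20=9, 10−4=6, 35−25=10, 23−16=7.

Dirichlet(9, 6, 10, 7)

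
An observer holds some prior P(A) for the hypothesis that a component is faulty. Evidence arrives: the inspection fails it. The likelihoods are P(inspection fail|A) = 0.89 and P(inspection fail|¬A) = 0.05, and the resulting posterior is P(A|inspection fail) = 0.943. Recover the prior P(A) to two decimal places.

Bayes' rule in odds form gives O(A|E) = O(A)·[P(E|A)/P(E|¬A)], hence O(A) = O(A|E)/LR.
Posterior odds = 0.943/(1−0.943) = 16.5439. LR = 0.89/0.05 = 17.8000.
Prior odds = 16.5439/17.8000 = 0.9294, so P(A) = 0.9294/(1+0.9294) ≈ 0.48.

P(A) = 0.48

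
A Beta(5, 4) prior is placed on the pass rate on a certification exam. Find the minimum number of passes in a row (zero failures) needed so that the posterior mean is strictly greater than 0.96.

k = 92

After k passes and 0 failures the posterior is Beta(5+k, 4), with mean (5+k)/(5+4+k).
Set (5+k)/(9+k) > 0.96 and solve: k > (0.96·9 − 5)/(1 − 0.96) = 91.000.
The smallest integer exceeding 91.000 is 92.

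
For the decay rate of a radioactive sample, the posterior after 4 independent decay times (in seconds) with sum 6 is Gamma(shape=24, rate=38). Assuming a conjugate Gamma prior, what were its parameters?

Gamma–exponential conjugacy: posterior shape = α + n, posterior rate = β + Σtᵢ.
So α = 24 − 4 = 20 and β = 38 − 6 = 32.

Gamma(shape=20, rate=32)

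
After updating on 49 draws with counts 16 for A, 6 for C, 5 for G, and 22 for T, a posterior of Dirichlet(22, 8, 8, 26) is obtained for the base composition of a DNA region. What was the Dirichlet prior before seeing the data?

Dirichlet(6, 2, 3, 4)

For a Dirichlet(α) prior with multinomial counts c, the posterior is Dirichlet(α + c) componentwise.
Subtract each count from the matching posterior parameter: 22−16=6, 8−6=2, 8−5=3, 26−22=4.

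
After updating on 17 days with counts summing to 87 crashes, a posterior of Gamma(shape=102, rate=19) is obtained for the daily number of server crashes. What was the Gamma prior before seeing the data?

Gamma(shape=15, rate=2)

A Gamma(α, β) prior (rate parametrization) on a Poisson rate with n observations summing to S gives posterior Gamma(α+S, β+n).
So α = 102 − 87 = 15 and β = 19 − 17 = 2.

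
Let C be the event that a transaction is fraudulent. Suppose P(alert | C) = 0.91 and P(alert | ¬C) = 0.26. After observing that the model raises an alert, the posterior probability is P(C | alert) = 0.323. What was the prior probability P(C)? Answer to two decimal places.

Bayes' rule in odds form gives O(C|E) = O(C)·[P(E|C)/P(E|¬C)], hence O(C) = O(C|E)/LR.
Posterior odds = 0.323/(1−0.323) = 0.4771. LR = 0.91/0.26 = 3.5000.
Prior odds = 0.4771/3.5000 = 0.1363, so P(C) = 0.1363/(1+0.1363) ≈ 0.12.

P(C) = 0.12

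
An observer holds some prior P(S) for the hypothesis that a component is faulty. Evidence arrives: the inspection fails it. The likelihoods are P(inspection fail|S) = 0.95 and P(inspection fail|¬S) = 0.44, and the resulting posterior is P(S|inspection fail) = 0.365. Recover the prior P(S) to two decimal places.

Bayes' rule in odds form gives O(S|E) = O(S)·[P(E|S)/P(E|¬S)], hence O(S) = O(S|E)/LR.
Posterior odds = 0.365/(1−0.365) = 0.5748. LR = 0.95/0.44 = 2.1591.
Prior odds = 0.5748/2.1591 = 0.2662, so P(S) = 0.2662/(1+0.2662) ≈ 0.21.

P(S) = 0.21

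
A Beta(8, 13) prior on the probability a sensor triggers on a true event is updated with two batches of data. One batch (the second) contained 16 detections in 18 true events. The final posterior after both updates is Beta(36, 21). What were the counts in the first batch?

Because Beta–binomial updating is additive in the counts, the combined data contributed (α_post−α_prior, β_post−β_prior) successes and failures.
Total across both batches: 36−8=28 detections, 21−13=8 misses.
Subtract the second batch: 28−16=12 detections and 8−2=6 misses.

12 detections and 6 misses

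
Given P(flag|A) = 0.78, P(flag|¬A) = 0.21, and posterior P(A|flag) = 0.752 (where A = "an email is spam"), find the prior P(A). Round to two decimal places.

P(A) = 0.45

In odds form, posterior odds = prior odds × likelihood ratio, so prior odds = posterior odds ÷ LR.
Posterior odds = 0.752/(1−0.752) = 3.0323. LR = 0.78/0.21 = 3.7143.
Prior odds = 3.0323/3.7143 = 0.8164, so P(A) = 0.8164/(1+0.8164) ≈ 0.45.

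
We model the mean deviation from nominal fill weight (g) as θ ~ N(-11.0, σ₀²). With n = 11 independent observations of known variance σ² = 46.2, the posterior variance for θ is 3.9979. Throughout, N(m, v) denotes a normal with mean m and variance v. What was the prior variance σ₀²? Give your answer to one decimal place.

Posterior precision equals prior precision plus data precision: 1/σ_n² = 1/σ₀² + n/σ².
So 1/σ₀² = 1/3.9979 − 11/46.2 = 0.250131 − 0.238095 = 0.012036.
Hence σ₀² = 1/0.012036 ≈ 83.1.

σ₀² = 83.1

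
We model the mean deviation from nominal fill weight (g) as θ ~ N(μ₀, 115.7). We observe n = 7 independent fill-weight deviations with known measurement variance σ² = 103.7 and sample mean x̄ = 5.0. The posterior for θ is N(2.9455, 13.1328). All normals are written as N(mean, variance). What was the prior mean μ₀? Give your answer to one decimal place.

μ₀ = -13.1

The posterior mean is a precision-weighted average: μ_n = (τ₀μ₀ + τ_data·x̄)/(τ₀+τ_data), with τ₀=1/σ₀² and τ_data=n/σ².
Here τ₀ = 1/115.7 = 0.008643 and τ_data = 7/103.7 = 0.067502, so τ_n = 0.076145.
Rearranging for μ₀: μ₀ = (μ_n·τ_n − τ_data·x̄)/τ₀ = (2.9455·0.076145 − 0.067502·5.0) / 0.008643 = -0.113225/0.008643 ≈ -13.1.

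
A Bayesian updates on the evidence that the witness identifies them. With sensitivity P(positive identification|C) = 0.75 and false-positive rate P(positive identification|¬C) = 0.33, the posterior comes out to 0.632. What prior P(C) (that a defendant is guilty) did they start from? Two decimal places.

In odds form, posterior odds = prior odds × likelihood ratio, so prior odds = posterior odds ÷ LR.
Posterior odds = 0.632/(1−0.632) = 1.7174. LR = 0.75/0.33 = 2.2727.
Prior odds = 1.7174/2.2727 = 0.7557, so P(C) = 0.7557/(1+0.7557) ≈ 0.43.

P(C) = 0.43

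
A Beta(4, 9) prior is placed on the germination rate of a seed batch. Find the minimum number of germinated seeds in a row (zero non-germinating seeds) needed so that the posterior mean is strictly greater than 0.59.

k = 9

After k germinated seeds and 0 non-germinating seeds the posterior is Beta(4+k, 9), with mean (4+k)/(4+9+k).
Set (4+k)/(13+k) > 0.59 and solve: k > (0.59·13 − 4)/(1 − 0.59) = 8.951.
The smallest integer exceeding 8.951 is 9, and checking k=9: (13)/(22) = 0.5909 > 0.59.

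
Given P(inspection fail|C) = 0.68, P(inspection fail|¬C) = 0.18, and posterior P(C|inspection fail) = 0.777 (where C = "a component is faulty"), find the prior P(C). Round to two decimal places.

In odds form, posterior odds = prior odds × likelihood ratio, so prior odds = posterior odds ÷ LR.
Posterior odds = 0.777/(1−0.777) = 3.4843. LR = 0.68/0.18 = 3.7778.
Prior odds = 3.4843/3.7778 = 0.9223, so P(C) = 0.9223/(1+0.9223) ≈ 0.48.

P(C) = 0.48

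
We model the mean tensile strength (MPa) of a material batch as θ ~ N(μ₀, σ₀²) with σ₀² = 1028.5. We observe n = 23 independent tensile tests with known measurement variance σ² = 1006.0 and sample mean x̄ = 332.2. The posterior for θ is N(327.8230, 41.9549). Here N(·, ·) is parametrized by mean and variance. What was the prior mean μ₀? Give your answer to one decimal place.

μ₀ = 224.9

The posterior mean is a precision-weighted average: μ_n = (τ₀μ₀ + τ_data·x̄)/(τ₀+τ_data), with τ₀=1/σ₀² and τ_data=n/σ².
Here τ₀ = 1/1028.5 = 0.000972 and τ_data = 23/1006.0 = 0.022863, so τ_n = 0.023835.
Rearranging for μ₀: μ₀ = (μ_n·τ_n − τ_data·x̄)/τ₀ = (327.8230·0.023835 − 0.022863·332.2) / 0.000972 = 0.218573/0.000972 ≈ 224.9.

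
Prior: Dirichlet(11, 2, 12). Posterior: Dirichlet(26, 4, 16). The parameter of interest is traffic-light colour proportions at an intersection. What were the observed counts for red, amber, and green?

counts (15, 2, 4)

For a Dirichlet(α) prior with multinomial counts c, the posterior is Dirichlet(α + c) componentwise.
Counts are posterior − prior componentwise: 26−11=15, 4−2=2, 16−12=4.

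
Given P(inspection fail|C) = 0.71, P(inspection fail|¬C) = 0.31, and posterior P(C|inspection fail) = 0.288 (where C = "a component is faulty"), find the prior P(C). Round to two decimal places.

In odds form, posterior odds = prior odds × likelihood ratio, so prior odds = posterior odds ÷ LR.
Posterior odds = 0.288/(1−0.288) = 0.4045. LR = 0.71/0.31 = 2.2903.
Prior odds = 0.4045/2.2903 = 0.1766, so P(C) = 0.1766/(1+0.1766) ≈ 0.15.

P(C) = 0.15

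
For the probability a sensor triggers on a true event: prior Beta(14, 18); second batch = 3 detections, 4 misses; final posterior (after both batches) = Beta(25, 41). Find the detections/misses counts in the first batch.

8 detections and 19 misses

Sequential conjugate updates are equivalent to a single update on the pooled data, so total successes = posterior α − prior α and total failures = posterior β − prior β.
Total across both batches: 25−14=11 detections, 41−18=23 misses.
Subtract the second batch: 11−3=8 detections and 23−4=19 misses.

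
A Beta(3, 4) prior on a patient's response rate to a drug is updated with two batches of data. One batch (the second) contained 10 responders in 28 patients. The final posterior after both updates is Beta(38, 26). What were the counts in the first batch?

25 responders and 4 non-responders

Because Beta–binomial updating is additive in the counts, the combined data contributed (α_post−α_prior, β_post−β_prior) successes and failures.
Total across both batches: 38−3=35 responders, 26−4=22 non-responders.
Subtract the second batch: 35−10=25 responders and 22−18=4 non-responders.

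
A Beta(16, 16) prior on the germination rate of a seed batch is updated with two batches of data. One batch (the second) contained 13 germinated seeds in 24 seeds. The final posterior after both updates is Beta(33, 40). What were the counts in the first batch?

4 germinated seeds and 13 non-germinating seeds

Sequential conjugate updates are equivalent to a single update on the pooled data, so total successes = posterior α − prior α and total failures = posterior β − prior β.
Total across both batches: 33−16=17 germinated seeds, 40−16=24 non-germinating seeds.
Subtract the second batch: 17−13=4 germinated seeds and 24−11=13 non-germinating seeds.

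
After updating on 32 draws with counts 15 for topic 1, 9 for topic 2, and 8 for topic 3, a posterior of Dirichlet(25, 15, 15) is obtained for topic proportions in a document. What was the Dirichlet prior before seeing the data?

Dirichlet(10, 6, 7)

For a Dirichlet(α) prior with multinomial counts c, the posterior is Dirichlet(α + c) componentwise.
Subtract each count from the matching posterior parameter: 25−15=10, 15−9=6, 15−8=7.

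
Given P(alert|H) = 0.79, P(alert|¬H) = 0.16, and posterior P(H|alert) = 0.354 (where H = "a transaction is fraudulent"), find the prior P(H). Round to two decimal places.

In odds form, posterior odds = prior odds × likelihood ratio, so prior odds = posterior odds ÷ LR.
Posterior odds = 0.354/(1−0.354) = 0.5480. LR = 0.79/0.16 = 4.9375.
Prior odds = 0.5480/4.9375 = 0.1110, so P(H) = 0.1110/(1+0.1110) ≈ 0.10.

P(H) = 0.10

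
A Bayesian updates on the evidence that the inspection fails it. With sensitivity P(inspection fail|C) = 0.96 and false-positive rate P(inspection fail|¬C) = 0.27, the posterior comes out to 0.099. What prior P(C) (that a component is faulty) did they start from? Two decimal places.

P(C) = 0.03

In odds form, posterior odds = prior odds × likelihood ratio, so prior odds = posterior odds ÷ LR.
Posterior odds = 0.099/(1−0.099) = 0.1099. LR = 0.96/0.27 = 3.5556.
Prior odds = 0.1099/3.5556 = 0.0309, so P(C) = 0.0309/(1+0.0309) ≈ 0.03.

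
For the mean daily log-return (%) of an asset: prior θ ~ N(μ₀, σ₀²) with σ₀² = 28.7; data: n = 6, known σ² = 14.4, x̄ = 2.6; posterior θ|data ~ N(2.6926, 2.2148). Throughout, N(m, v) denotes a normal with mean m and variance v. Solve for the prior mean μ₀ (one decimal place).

The posterior mean is a precision-weighted average: μ_n = (τ₀μ₀ + τ_data·x̄)/(τ₀+τ_data), with τ₀=1/σ₀² and τ_data=n/σ².
Here τ₀ = 1/28.7 = 0.034843 and τ_data = 6/14.4 = 0.416667, so τ_n = 0.451510.
Rearranging for μ₀: μ₀ = (μ_n·τ_n − τ_data·x̄)/τ₀ = (2.6926·0.451510 − 0.416667·2.6) / 0.034843 = 0.132402/0.034843 ≈ 3.8.

μ₀ = 3.8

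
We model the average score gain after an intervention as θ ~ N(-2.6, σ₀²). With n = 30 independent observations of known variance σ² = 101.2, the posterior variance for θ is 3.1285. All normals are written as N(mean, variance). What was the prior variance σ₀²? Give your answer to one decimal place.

For the Normal–Normal model with known σ², precisions add: τ_n = τ₀ + n/σ².
So 1/σ₀² = 1/3.1285 − 30/101.2 = 0.319642 − 0.296443 = 0.023199.
Hence σ₀² = 1/0.023199 ≈ 43.1.

σ₀² = 43.1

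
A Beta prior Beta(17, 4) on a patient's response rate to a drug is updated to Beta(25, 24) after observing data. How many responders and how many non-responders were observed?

8 responders and 20 non-responders

A Beta(α, β) prior with s successes and f failures in binomial data gives a Beta(α+s, β+f) posterior.
Match parameters: s=25−17=8, f=24−4=20.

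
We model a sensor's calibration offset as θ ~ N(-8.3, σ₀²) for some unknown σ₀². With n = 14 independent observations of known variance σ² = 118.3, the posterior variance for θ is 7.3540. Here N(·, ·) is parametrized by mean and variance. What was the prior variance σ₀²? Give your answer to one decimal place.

For the Normal–Normal model with known σ², precisions add: τ_n = τ₀ + n/σ².
So 1/σ₀² = 1/7.3540 − 14/118.3 = 0.135980 − 0.118343 = 0.017637.
Hence σ₀² = 1/0.017637 ≈ 56.7.

σ₀² = 56.7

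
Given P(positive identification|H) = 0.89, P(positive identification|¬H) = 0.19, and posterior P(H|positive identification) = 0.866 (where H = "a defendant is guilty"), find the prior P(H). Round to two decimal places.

In odds form, posterior odds = prior odds × likelihood ratio, so prior odds = posterior odds ÷ LR.
Posterior odds = 0.866/(1−0.866) = 6.4627. LR = 0.89/0.19 = 4.6842.
Prior odds = 6.4627/4.6842 = 1.3797, so P(H) = 1.3797/(1+1.3797) ≈ 0.58.

P(H) = 0.58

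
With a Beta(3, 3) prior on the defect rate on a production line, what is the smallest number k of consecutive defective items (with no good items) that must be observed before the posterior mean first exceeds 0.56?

After k defective items and 0 good items the posterior is Beta(3+k, 3), with mean (3+k)/(3+3+k).
Set (3+k)/(6+k) > 0.56 and solve: k > (0.56·6 − 3)/(1 − 0.56) = 0.818.
The smallest integer exceeding 0.818 is 1.

k = 1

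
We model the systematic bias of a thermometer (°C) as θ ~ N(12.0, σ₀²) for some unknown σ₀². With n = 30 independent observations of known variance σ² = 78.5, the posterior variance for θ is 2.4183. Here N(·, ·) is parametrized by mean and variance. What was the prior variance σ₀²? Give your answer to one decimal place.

Posterior precision equals prior precision plus data precision: 1/σ_n² = 1/σ₀² + n/σ².
So 1/σ₀² = 1/2.4183 − 30/78.5 = 0.413514 − 0.382166 = 0.031348.
Hence σ₀² = 1/0.031348 ≈ 31.9.

σ₀² = 31.9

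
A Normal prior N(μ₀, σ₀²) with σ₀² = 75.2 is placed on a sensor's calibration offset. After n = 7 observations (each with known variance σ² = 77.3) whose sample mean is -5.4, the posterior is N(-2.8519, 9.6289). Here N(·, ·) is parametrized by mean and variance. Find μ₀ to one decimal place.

μ₀ = 14.5

The posterior mean is a precision-weighted average: μ_n = (τ₀μ₀ + τ_data·x̄)/(τ₀+τ_data), with τ₀=1/σ₀² and τ_data=n/σ².
Here τ₀ = 1/75.2 = 0.013298 and τ_data = 7/77.3 = 0.090556, so τ_n = 0.103854.
Rearranging for μ₀: μ₀ = (μ_n·τ_n − τ_data·x̄)/τ₀ = (-2.8519·0.103854 − 0.090556·-5.4) / 0.013298 = 0.192821/0.013298 ≈ 14.5.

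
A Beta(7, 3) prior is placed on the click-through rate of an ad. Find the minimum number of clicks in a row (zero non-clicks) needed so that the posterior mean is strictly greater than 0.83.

k = 8

After k clicks and 0 non-clicks the posterior is Beta(7+k, 3), with mean (7+k)/(7+3+k).
Set (7+k)/(10+k) > 0.83 and solve: k > (0.83·10 − 7)/(1 − 0.83) = 7.647.
The smallest integer exceeding 7.647 is 8.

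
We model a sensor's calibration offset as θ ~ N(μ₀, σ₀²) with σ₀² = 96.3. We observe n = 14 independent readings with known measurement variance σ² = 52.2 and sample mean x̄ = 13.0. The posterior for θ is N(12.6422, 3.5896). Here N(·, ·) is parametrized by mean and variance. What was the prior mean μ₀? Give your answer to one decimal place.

μ₀ = 3.4

With known observation variance, the Normal–Normal posterior has precision τ_n = τ₀ + n/σ² and mean μ_n = (τ₀μ₀ + (n/σ²)x̄)/τ_n.
Here τ₀ = 1/96.3 = 0.010384 and τ_data = 14/52.2 = 0.268199, so τ_n = 0.278583.
Rearranging for μ₀: μ₀ = (μ_n·τ_n − τ_data·x̄)/τ₀ = (12.6422·0.278583 − 0.268199·13.0) / 0.010384 = 0.035315/0.010384 ≈ 3.4.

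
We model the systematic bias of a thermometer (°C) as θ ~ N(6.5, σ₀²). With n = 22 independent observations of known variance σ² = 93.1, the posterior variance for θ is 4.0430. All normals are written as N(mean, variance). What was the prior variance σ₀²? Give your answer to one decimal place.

Posterior precision equals prior precision plus data precision: 1/σ_n² = 1/σ₀² + n/σ².
So 1/σ₀² = 1/4.0430 − 22/93.1 = 0.247341 − 0.236305 = 0.011036.
Hence σ₀² = 1/0.011036 ≈ 90.6.

σ₀² = 90.6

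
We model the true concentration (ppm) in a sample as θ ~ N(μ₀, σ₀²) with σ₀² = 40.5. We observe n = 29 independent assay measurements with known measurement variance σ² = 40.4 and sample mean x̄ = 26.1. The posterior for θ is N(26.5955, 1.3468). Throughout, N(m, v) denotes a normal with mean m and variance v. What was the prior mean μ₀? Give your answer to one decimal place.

μ₀ = 41.0

The posterior mean is a precision-weighted average: μ_n = (τ₀μ₀ + τ_data·x̄)/(τ₀+τ_data), with τ₀=1/σ₀² and τ_data=n/σ².
Here τ₀ = 1/40.5 = 0.024691 and τ_data = 29/40.4 = 0.717822, so τ_n = 0.742513.
Rearranging for μ₀: μ₀ = (μ_n·τ_n − τ_data·x̄)/τ₀ = (26.5955·0.742513 − 0.717822·26.1) / 0.024691 = 1.012350/0.024691 ≈ 41.0.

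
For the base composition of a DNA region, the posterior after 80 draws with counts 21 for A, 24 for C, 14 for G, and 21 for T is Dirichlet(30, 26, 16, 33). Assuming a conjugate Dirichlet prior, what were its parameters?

Dirichlet(9, 2, 2, 12)

For a Dirichlet(α) prior with multinomial counts c, the posterior is Dirichlet(α + c) componentwise.
Subtract each count from the matching posterior parameter: 30−21=9, 26−24=2, 16−14=2, 33−21=12.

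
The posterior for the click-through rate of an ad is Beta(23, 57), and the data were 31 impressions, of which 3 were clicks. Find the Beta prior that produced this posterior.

A Beta(a, b) prior with s successes and f failures in binomial data gives a Beta(a+s, b+f) posterior.
So a = 23 − 3 = 20 and b = 57 − 28 = 29.

Beta(20, 29)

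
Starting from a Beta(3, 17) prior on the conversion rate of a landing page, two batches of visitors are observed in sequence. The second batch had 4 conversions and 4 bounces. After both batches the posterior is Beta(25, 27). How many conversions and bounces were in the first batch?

Because Beta–binomial updating is additive in the counts, the combined data contributed (α_post−α_prior, β_post−β_prior) successes and failures.
Total across both batches: 25−3=22 conversions, 27−17=10 bounces.
Subtract the second batch: 22−4=18 conversions and 10−4=6 bounces.

18 conversions and 6 bounces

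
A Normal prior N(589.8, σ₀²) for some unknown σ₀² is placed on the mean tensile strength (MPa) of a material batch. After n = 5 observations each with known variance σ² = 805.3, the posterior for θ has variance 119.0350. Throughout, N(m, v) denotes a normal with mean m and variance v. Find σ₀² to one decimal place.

σ₀² = 456.2

For the Normal–Normal model with known σ², precisions add: τ_n = τ₀ + n/σ².
So 1/σ₀² = 1/119.0350 − 5/805.3 = 0.008401 − 0.006209 = 0.002192.
Hence σ₀² = 1/0.002192 ≈ 456.2.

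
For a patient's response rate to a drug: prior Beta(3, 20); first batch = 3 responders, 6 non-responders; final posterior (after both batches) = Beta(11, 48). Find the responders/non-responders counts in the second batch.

Sequential conjugate updates are equivalent to a single update on the pooled data, so total successes = posterior α − prior α and total failures = posterior β − prior β.
Total across both batches: 11−3=8 responders, 48−20=28 non-responders.
Subtract the first batch: 8−3=5 responders and 28−6=22 non-responders.

5 responders and 22 non-responders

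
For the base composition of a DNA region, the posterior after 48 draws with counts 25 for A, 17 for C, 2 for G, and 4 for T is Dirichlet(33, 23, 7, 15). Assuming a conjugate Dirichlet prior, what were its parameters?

Dirichlet(8, 6, 5, 11)

For a Dirichlet(α) prior with multinomial counts c, the posterior is Dirichlet(α + c) componentwise.
Subtract each count from the matching posterior parameter: 33−25=8, 23−17=6, 7−2=5, 15−4=11.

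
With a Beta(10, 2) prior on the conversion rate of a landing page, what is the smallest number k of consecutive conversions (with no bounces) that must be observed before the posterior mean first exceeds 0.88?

After k conversions and 0 bounces the posterior is Beta(10+k, 2), with mean (10+k)/(10+2+k).
Set (10+k)/(12+k) > 0.88 and solve: k > (0.88·12 − 10)/(1 − 0.88) = 4.667.
The smallest integer exceeding 4.667 is 5.

k = 5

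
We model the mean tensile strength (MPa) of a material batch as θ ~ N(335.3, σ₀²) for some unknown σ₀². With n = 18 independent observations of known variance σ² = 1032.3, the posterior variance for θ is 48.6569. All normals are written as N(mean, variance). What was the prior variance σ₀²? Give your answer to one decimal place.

For the Normal–Normal model with known σ², precisions add: τ_n = τ₀ + n/σ².
So 1/σ₀² = 1/48.6569 − 18/1032.3 = 0.020552 − 0.017437 = 0.003115.
Hence σ₀² = 1/0.003115 ≈ 321.0.

σ₀² = 321.0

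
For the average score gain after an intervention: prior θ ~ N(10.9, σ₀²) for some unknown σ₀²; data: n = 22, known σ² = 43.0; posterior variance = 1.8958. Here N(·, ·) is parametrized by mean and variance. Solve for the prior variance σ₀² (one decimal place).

σ₀² = 63.1

For the Normal–Normal model with known σ², precisions add: τ_n = τ₀ + n/σ².
So 1/σ₀² = 1/1.8958 − 22/43.0 = 0.527482 − 0.511628 = 0.015854.
Hence σ₀² = 1/0.015854 ≈ 63.1.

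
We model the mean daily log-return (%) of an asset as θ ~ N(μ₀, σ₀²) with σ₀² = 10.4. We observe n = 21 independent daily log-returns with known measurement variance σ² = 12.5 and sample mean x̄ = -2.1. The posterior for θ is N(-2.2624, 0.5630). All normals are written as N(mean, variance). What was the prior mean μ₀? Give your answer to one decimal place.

μ₀ = -5.1

The posterior mean is a precision-weighted average: μ_n = (τ₀μ₀ + τ_data·x̄)/(τ₀+τ_data), with τ₀=1/σ₀² and τ_data=n/σ².
Here τ₀ = 1/10.4 = 0.096154 and τ_data = 21/12.5 = 1.680000, so τ_n = 1.776154.
Rearranging for μ₀: μ₀ = (μ_n·τ_n − τ_data·x̄)/τ₀ = (-2.2624·1.776154 − 1.680000·-2.1) / 0.096154 = -0.490371/0.096154 ≈ -5.1.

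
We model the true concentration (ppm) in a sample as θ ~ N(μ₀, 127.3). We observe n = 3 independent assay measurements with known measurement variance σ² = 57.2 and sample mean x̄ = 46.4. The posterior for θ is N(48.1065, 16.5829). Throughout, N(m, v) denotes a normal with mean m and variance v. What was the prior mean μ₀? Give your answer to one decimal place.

μ₀ = 59.5

With known observation variance, the Normal–Normal posterior has precision τ_n = τ₀ + n/σ² and mean μ_n = (τ₀μ₀ + (n/σ²)x̄)/τ_n.
Here τ₀ = 1/127.3 = 0.007855 and τ_data = 3/57.2 = 0.052448, so τ_n = 0.060303.
Rearranging for μ₀: μ₀ = (μ_n·τ_n − τ_data·x̄)/τ₀ = (48.1065·0.060303 − 0.052448·46.4) / 0.007855 = 0.467379/0.007855 ≈ 59.5.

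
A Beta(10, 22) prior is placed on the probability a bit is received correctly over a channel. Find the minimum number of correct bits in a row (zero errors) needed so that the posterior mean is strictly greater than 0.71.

k = 44

After k correct bits and 0 errors the posterior is Beta(10+k, 22), with mean (10+k)/(10+22+k).
Set (10+k)/(32+k) > 0.71 and solve: k > (0.71·32 − 10)/(1 − 0.71) = 43.862.
The smallest integer exceeding 43.862 is 44.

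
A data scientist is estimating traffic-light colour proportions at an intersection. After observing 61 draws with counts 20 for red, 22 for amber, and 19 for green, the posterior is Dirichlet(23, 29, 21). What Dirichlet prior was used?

Dirichlet(3, 7, 2)

For a Dirichlet(α) prior with multinomial counts c, the posterior is Dirichlet(α + c) componentwise.
Subtract each count from the matching posterior parameter: 23−20=3, 29−22=7, 21−19=2.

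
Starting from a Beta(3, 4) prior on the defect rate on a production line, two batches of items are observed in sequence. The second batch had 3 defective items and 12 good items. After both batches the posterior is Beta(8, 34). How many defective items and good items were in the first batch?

2 defective items and 18 good items

Because Beta–binomial updating is additive in the counts, the combined data contributed (α_post−α_prior, β_post−β_prior) successes and failures.
Total across both batches: 8−3=5 defective items, 34−4=30 good items.
Subtract the second batch: 5−3=2 defective items and 30−12=18 good items.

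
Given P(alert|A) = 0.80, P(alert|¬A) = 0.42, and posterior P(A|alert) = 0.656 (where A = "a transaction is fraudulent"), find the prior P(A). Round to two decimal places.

Bayes' rule in odds form gives O(A|E) = O(A)·[P(E|A)/P(E|¬A)], hence O(A) = O(A|E)/LR.
Posterior odds = 0.656/(1−0.656) = 1.9070. LR = 0.80/0.42 = 1.9048.
Prior odds = 1.9070/1.9048 = 1.0012, so P(A) = 1.0012/(1+1.0012) ≈ 0.50.

P(A) = 0.50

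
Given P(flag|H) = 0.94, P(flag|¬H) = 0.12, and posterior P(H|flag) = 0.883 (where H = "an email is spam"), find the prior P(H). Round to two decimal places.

P(H) = 0.49

Bayes' rule in odds form gives O(H|E) = O(H)·[P(E|H)/P(E|¬H)], hence O(H) = O(H|E)/LR.
Posterior odds = 0.883/(1−0.883) = 7.5470. LR = 0.94/0.12 = 7.8333.
Prior odds = 7.5470/7.8333 = 0.9635, so P(H) = 0.9635/(1+0.9635) ≈ 0.49.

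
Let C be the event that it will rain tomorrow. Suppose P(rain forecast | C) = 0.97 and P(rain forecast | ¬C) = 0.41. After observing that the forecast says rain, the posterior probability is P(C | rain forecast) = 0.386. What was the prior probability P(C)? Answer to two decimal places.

P(C) = 0.21

Bayes' rule in odds form gives O(C|E) = O(C)·[P(E|C)/P(E|¬C)], hence O(C) = O(C|E)/LR.
Posterior odds = 0.386/(1−0.386) = 0.6287. LR = 0.97/0.41 = 2.3659.
Prior odds = 0.6287/2.3659 = 0.2657, so P(C) = 0.2657/(1+0.2657) ≈ 0.21.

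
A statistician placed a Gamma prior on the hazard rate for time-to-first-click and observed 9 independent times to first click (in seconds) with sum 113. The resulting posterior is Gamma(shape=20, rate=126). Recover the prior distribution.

Gamma–exponential conjugacy: posterior shape = α + n, posterior rate = β + Σtᵢ.
So α = 20 − 9 = 11 and β = 126 − 113 = 13.

Gamma(shape=11, rate=13)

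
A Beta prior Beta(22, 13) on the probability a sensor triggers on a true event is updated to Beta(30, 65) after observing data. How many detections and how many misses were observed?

Beta is conjugate to the binomial likelihood: posterior = Beta(α+s, β+f).
So s = 30 − 22 = 8 and f = 65 − 13 = 52.

8 detections and 52 misses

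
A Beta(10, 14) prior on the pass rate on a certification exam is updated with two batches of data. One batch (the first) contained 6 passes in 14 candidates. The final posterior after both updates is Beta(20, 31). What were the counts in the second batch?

Sequential conjugate updates are equivalent to a single update on the pooled data, so total successes = posterior α − prior α and total failures = posterior β − prior β.
Total across both batches: 20−10=10 passes, 31−14=17 failures.
Subtract the first batch: 10−6=4 passes and 17−8=9 failures.

4 passes and 9 failures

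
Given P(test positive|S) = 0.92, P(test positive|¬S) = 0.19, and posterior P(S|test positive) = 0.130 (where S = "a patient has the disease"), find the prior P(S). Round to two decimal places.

P(S) = 0.03

Bayes' rule in odds form gives O(S|E) = O(S)·[P(E|S)/P(E|¬S)], hence O(S) = O(S|E)/LR.
Posterior odds = 0.130/(1−0.130) = 0.1494. LR = 0.92/0.19 = 4.8421.
Prior odds = 0.1494/4.8421 = 0.0309, so P(S) = 0.0309/(1+0.0309) ≈ 0.03.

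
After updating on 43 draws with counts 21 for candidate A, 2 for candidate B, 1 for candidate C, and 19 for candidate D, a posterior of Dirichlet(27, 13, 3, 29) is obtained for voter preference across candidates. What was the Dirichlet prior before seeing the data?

For a Dirichlet(α) prior with multinomial counts c, the posterior is Dirichlet(α + c) componentwise.
Subtract each count from the matching posterior parameter: 27−21=6, 13−2=11, 3−1=2, 29−19=10.

Dirichlet(6, 11, 2, 10)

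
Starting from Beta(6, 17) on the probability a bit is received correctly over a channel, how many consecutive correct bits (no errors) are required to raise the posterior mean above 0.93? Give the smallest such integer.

k = 220

After k correct bits and 0 errors the posterior is Beta(6+k, 17), with mean (6+k)/(6+17+k).
Set (6+k)/(23+k) > 0.93 and solve: k > (0.93·23 − 6)/(1 − 0.93) = 219.857.
The smallest integer exceeding 219.857 is 220, and checking k=220: (226)/(243) = 0.9300 > 0.93.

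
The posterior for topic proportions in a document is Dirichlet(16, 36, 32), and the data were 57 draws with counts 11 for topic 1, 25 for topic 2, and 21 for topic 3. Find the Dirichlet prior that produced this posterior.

For a Dirichlet(α) prior with multinomial counts c, the posterior is Dirichlet(α + c) componentwise.
Subtract each count from the matching posterior parameter: 16−11=5, 36−25=11, 32−21=11.

Dirichlet(5, 11, 11)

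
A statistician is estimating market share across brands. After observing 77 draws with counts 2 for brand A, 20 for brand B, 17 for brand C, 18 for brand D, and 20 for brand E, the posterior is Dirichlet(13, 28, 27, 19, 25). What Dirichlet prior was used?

Dirichlet(11, 8, 10, 1, 5)

For a Dirichlet(α) prior with multinomial counts c, the posterior is Dirichlet(α + c) componentwise.
Subtract each count from the matching posterior parameter: 13−2=11, 28−20=8, 27−17=10, 19−18=1, 25−20=5.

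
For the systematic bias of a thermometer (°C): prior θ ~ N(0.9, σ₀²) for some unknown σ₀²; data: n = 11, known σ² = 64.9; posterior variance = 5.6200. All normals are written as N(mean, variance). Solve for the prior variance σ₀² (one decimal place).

Posterior precision equals prior precision plus data precision: 1/σ_n² = 1/σ₀² + n/σ².
So 1/σ₀² = 1/5.6200 − 11/64.9 = 0.177936 − 0.169492 = 0.008444.
Hence σ₀² = 1/0.008444 ≈ 118.4.

σ₀² = 118.4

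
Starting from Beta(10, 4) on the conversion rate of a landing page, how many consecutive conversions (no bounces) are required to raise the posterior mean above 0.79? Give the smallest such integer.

After k conversions and 0 bounces the posterior is Beta(10+k, 4), with mean (10+k)/(10+4+k).
Set (10+k)/(14+k) > 0.79 and solve: k > (0.79·14 − 10)/(1 − 0.79) = 5.048.
The smallest integer exceeding 5.048 is 6, and checking k=6: (16)/(20) = 0.8000 > 0.79.

k = 6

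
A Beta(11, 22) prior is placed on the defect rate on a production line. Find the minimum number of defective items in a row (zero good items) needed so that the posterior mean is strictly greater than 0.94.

k = 334

After k defective items and 0 good items the posterior is Beta(11+k, 22), with mean (11+k)/(11+22+k).
Set (11+k)/(33+k) > 0.94 and solve: k > (0.94·33 − 11)/(1 − 0.94) = 333.667.
The smallest integer exceeding 333.667 is 334, and checking k=334: (345)/(367) = 0.9401 > 0.94.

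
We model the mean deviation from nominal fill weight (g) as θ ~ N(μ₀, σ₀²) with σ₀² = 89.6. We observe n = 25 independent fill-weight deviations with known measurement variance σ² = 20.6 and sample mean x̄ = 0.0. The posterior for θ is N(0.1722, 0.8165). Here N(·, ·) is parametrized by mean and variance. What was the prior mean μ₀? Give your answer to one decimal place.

μ₀ = 18.9

The posterior mean is a precision-weighted average: μ_n = (τ₀μ₀ + τ_data·x̄)/(τ₀+τ_data), with τ₀=1/σ₀² and τ_data=n/σ².
Here τ₀ = 1/89.6 = 0.011161 and τ_data = 25/20.6 = 1.213592, so τ_n = 1.224753.
Rearranging for μ₀: μ₀ = (μ_n·τ_n − τ_data·x̄)/τ₀ = (0.1722·1.224753 − 1.213592·0.0) / 0.011161 = 0.210902/0.011161 ≈ 18.9.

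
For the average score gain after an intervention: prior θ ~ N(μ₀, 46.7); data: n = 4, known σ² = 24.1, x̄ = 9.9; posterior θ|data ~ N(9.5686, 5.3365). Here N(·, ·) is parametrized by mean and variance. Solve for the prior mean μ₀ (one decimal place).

μ₀ = 7.0

The posterior mean is a precision-weighted average: μ_n = (τ₀μ₀ + τ_data·x̄)/(τ₀+τ_data), with τ₀=1/σ₀² and τ_data=n/σ².
Here τ₀ = 1/46.7 = 0.021413 and τ_data = 4/24.1 = 0.165975, so τ_n = 0.187388.
Rearranging for μ₀: μ₀ = (μ_n·τ_n − τ_data·x̄)/τ₀ = (9.5686·0.187388 − 0.165975·9.9) / 0.021413 = 0.149888/0.021413 ≈ 7.0.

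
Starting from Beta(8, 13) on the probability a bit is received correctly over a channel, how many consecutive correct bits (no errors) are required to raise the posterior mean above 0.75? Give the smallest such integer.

After k correct bits and 0 errors the posterior is Beta(8+k, 13), with mean (8+k)/(8+13+k).
Set (8+k)/(21+k) > 0.75 and solve: k > (0.75·21 − 8)/(1 − 0.75) = 31.000.
The smallest integer exceeding 31.000 is 32, and checking k=32: (40)/(53) = 0.7547 > 0.75.

k = 32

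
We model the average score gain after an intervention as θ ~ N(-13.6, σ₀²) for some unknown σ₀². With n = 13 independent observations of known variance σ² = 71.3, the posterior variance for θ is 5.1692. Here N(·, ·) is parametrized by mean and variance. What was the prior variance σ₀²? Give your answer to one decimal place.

σ₀² = 89.9

For the Normal–Normal model with known σ², precisions add: τ_n = τ₀ + n/σ².
So 1/σ₀² = 1/5.1692 − 13/71.3 = 0.193454 − 0.182328 = 0.011126.
Hence σ₀² = 1/0.011126 ≈ 89.9.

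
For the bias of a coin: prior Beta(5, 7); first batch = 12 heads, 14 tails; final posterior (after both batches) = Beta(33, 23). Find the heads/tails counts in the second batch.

Sequential conjugate updates are equivalent to a single update on the pooled data, so total successes = posterior α − prior α and total failures = posterior β − prior β.
Total across both batches: 33−5=28 heads, 23−7=16 tails.
Subtract the first batch: 28−12=16 heads and 16−14=2 tails.

16 heads and 2 tails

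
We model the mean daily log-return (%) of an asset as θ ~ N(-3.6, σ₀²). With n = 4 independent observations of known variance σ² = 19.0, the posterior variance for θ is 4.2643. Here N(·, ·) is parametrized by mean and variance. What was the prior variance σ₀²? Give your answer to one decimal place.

For the Normal–Normal model with known σ², precisions add: τ_n = τ₀ + n/σ².
So 1/σ₀² = 1/4.2643 − 4/19.0 = 0.234505 − 0.210526 = 0.023979.
Hence σ₀² = 1/0.023979 ≈ 41.7.

σ₀² = 41.7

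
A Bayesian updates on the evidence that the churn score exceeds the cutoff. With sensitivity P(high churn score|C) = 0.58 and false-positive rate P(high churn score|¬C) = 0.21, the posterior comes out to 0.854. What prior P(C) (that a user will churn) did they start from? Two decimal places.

In odds form, posterior odds = prior odds × likelihood ratio, so prior odds = posterior odds ÷ LR.
Posterior odds = 0.854/(1−0.854) = 5.8493. LR = 0.58/0.21 = 2.7619.
Prior odds = 5.8493/2.7619 = 2.1179, so P(C) = 2.1179/(1+2.1179) ≈ 0.68.

P(C) = 0.68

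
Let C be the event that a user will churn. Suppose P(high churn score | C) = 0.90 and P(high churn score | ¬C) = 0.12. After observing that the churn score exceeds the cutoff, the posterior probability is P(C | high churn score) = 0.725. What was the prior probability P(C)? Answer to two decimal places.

Bayes' rule in odds form gives O(C|E) = O(C)·[P(E|C)/P(E|¬C)], hence O(C) = O(C|E)/LR.
Posterior odds = 0.725/(1−0.725) = 2.6364. LR = 0.90/0.12 = 7.5000.
Prior odds = 2.6364/7.5000 = 0.3515, so P(C) = 0.3515/(1+0.3515) ≈ 0.26.

P(C) = 0.26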